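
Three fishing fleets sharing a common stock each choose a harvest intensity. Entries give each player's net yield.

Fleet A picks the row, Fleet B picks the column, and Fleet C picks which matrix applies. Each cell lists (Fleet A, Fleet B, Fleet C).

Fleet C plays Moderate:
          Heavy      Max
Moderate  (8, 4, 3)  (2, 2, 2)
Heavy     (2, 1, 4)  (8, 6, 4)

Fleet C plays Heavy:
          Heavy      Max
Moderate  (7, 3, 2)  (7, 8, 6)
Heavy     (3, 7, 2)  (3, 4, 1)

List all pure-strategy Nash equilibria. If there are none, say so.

Pure-strategy Nash equilibria: (Moderate, Heavy, Moderate); (Moderate, Max, Heavy); (Heavy, Max, Moderate)

For each player, find the best response to each opponent profile; mutual best responses are the pure NE.
Fleet A against (Heavy, Moderate): payoffs 8, 2 → best response Moderate.
Fleet A against (Heavy, Heavy): payoffs 7, 3 → best response Moderate.
Fleet A against (Max, Moderate): payoffs 2, 8 → best response Heavy.
Fleet A against (Max, Heavy): payoffs 7, 3 → best response Moderate.
Fleet B against (Moderate, Moderate): payoffs 4, 2 → best response Heavy.
Fleet B against (Moderate, Heavy): payoffs 3, 8 → best response Max.
Fleet B against (Heavy, Moderate): payoffs 1, 6 → best response Max.
Fleet B against (Heavy, Heavy): payoffs 7, 4 → best response Heavy.
Fleet C against (Moderate, Heavy): payoffs 3, 2 → best response Moderate.
Fleet C against (Moderate, Max): payoffs 2, 6 → best response Heavy.
Fleet C against (Heavy, Heavy): payoffs 4, 2 → best response Moderate.
Fleet C against (Heavy, Max): payoffs 4, 1 → best response Moderate.
Mutual best responses: (Moderate, Heavy, Moderate); (Moderate, Max, Heavy); (Heavy, Max, Moderate).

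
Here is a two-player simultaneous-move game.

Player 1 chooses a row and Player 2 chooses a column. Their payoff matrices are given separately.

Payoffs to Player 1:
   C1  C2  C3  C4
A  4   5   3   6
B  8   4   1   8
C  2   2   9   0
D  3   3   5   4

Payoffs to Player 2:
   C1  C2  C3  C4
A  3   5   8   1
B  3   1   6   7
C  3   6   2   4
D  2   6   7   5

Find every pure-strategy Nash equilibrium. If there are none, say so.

(B, C4)

(A, C1): Player 1 can switch to B (4 → 8). Not NE.
(A, C2): Player 2 can switch to C3 (5 → 8). Not NE.
(A, C3): Player 1 can switch to C (3 → 9). Not NE.
(A, C4): Player 1 can switch to B (6 → 8). Not NE.
(B, C1): Player 2 can switch to C3 (3 → 6). Not NE.
(B, C2): Player 1 can switch to A (4 → 5). Not NE.
(B, C4): Player 1 gets 8, best alternative 6; Player 2 gets 7, best alternative 6. No profitable deviation — NE.
(The remaining 9 profiles each have a profitable deviation by the same check.)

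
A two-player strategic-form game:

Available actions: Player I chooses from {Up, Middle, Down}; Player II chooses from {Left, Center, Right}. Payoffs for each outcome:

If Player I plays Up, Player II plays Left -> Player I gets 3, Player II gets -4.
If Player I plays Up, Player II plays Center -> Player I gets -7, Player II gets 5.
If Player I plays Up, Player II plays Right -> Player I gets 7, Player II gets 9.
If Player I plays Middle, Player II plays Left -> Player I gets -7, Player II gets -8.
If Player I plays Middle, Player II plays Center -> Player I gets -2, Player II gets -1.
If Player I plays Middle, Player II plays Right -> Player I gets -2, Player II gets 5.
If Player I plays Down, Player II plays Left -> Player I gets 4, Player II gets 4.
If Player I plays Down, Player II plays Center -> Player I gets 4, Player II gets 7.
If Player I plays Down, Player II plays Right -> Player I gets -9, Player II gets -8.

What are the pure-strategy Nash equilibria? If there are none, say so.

Player I against Left: payoffs 3, -7, 4 → best response Down.
Player I against Center: payoffs -7, -2, 4 → best response Down.
Player I against Right: payoffs 7, -2, -9 → best response Up.
Player II against Up: payoffs -4, 5, 9 → best response Right.
Player II against Middle: payoffs -8, -1, 5 → best response Right.
Player II against Down: payoffs 4, 7, -8 → best response Center.
Mutual best responses: (Up, Right); (Down, Center).

The pure Nash equilibria are (Up, Right) and (Down, Center).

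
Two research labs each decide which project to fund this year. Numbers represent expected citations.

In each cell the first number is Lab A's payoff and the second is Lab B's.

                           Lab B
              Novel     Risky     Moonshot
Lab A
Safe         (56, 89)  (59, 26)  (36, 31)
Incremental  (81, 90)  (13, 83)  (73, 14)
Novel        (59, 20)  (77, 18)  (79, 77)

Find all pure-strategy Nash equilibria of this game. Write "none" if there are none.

The pure Nash equilibria are (Incremental, Novel); (Novel, Moonshot).

For each player, find the best response to each opponent profile; mutual best responses are the pure NE.
Lab A against Novel: payoffs 56, 81, 59 → best response Incremental.
Lab A against Risky: payoffs 59, 13, 77 → best response Novel.
Lab A against Moonshot: payoffs 36, 73, 79 → best response Novel.
Lab B against Safe: payoffs 89, 26, 31 → best response Novel.
Lab B against Incremental: payoffs 90, 83, 14 → best response Novel.
Lab B against Novel: payoffs 20, 18, 77 → best response Moonshot.
Mutual best responses: (Incremental, Novel); (Novel, Moonshot).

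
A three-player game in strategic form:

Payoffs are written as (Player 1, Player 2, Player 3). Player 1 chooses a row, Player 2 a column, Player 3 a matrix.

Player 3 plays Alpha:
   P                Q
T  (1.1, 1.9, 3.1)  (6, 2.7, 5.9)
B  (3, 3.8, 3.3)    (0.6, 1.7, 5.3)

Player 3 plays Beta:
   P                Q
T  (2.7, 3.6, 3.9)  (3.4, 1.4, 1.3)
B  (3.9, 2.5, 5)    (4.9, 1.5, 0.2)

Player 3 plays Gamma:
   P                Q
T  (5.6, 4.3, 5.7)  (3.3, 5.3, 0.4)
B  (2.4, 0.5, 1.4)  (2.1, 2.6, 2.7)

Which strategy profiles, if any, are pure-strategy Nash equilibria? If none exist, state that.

Pure-strategy Nash equilibria: (T, Q, Alpha), (B, P, Beta)

For each player, find the best response to each opponent profile; mutual best responses are the pure NE.
Player 1 against (P, Alpha): payoffs 1.1, 3 → best response B.
Player 1 against (P, Beta): payoffs 2.7, 3.9 → best response B.
Player 1 against (P, Gamma): payoffs 5.6, 2.4 → best response T.
Player 1 against (Q, Alpha): payoffs 6, 0.6 → best response T.
Player 1 against (Q, Beta): payoffs 3.4, 4.9 → best response B.
Player 1 against (Q, Gamma): payoffs 3.3, 2.1 → best response T.
Player 2 against (T, Alpha): payoffs 1.9, 2.7 → best response Q.
Player 2 against (T, Beta): payoffs 3.6, 1.4 → best response P.
Player 2 against (T, Gamma): payoffs 4.3, 5.3 → best response Q.
Player 2 against (B, Alpha): payoffs 3.8, 1.7 → best response P.
Player 2 against (B, Beta): payoffs 2.5, 1.5 → best response P.
Player 2 against (B, Gamma): payoffs 0.5, 2.6 → best response Q.
Player 3 against (T, P): payoffs 3.1, 3.9, 5.7 → best response Gamma.
Player 3 against (T, Q): payoffs 5.9, 1.3, 0.4 → best response Alpha.
Player 3 against (B, P): payoffs 3.3, 5, 1.4 → best response Beta.
Player 3 against (B, Q): payoffs 5.3, 0.2, 2.7 → best response Alpha.
Mutual best responses: (T, Q, Alpha); (B, P, Beta).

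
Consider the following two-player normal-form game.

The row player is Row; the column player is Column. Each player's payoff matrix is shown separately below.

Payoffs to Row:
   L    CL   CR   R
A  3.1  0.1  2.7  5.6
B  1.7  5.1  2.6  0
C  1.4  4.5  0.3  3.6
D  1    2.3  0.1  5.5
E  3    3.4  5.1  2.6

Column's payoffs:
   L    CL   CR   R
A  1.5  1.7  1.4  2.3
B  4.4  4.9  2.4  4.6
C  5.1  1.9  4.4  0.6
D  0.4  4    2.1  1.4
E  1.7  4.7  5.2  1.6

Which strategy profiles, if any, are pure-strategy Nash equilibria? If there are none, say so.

(A, R); (B, CL); (E, CR)

For each player, find the best response to each opponent profile; mutual best responses are the pure NE.
Row against L: payoffs 3.1, 1.7, 1.4, 1, 3 → best response A.
Row against CL: payoffs 0.1, 5.1, 4.5, 2.3, 3.4 → best response B.
Row against CR: payoffs 2.7, 2.6, 0.3, 0.1, 5.1 → best response E.
Row against R: payoffs 5.6, 0, 3.6, 5.5, 2.6 → best response A.
Column against A: payoffs 1.5, 1.7, 1.4, 2.3 → best response R.
Column against B: payoffs 4.4, 4.9, 2.4, 4.6 → best response CL.
Column against C: payoffs 5.1, 1.9, 4.4, 0.6 → best response L.
Column against D: payoffs 0.4, 4, 2.1, 1.4 → best response CL.
Column against E: payoffs 1.7, 4.7, 5.2, 1.6 → best response CR.
Mutual best responses: (A, R); (B, CL); (E, CR).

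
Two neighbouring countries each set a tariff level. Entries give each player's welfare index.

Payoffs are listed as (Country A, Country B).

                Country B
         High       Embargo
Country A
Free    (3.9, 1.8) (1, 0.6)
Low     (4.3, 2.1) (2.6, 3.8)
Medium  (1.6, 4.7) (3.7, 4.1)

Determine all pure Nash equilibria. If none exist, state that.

Country A against High: payoffs 3.9, 4.3, 1.6 → best response Low.
Country A against Embargo: payoffs 1, 2.6, 3.7 → best response Medium.
Country B against Free: payoffs 1.8, 0.6 → best response High.
Country B against Low: payoffs 2.1, 3.8 → best response Embargo.
Country B against Medium: payoffs 4.7, 4.1 → best response High.
No profile is a mutual best response for all players.

This game has no pure Nash equilibrium.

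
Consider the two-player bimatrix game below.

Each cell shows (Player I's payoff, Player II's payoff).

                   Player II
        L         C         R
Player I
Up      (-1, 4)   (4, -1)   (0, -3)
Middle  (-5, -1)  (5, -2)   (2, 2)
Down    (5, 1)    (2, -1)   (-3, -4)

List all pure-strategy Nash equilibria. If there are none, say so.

Player I against L: payoffs -1, -5, 5 → best response Down.
Player I against C: payoffs 4, 5, 2 → best response Middle.
Player I against R: payoffs 0, 2, -3 → best response Middle.
Player II against Up: payoffs 4, -1, -3 → best response L.
Player II against Middle: payoffs -1, -2, 2 → best response R.
Player II against Down: payoffs 1, -1, -4 → best response L.
Mutual best responses: (Middle, R); (Down, L).

The pure Nash equilibria are (Middle, R), (Down, L).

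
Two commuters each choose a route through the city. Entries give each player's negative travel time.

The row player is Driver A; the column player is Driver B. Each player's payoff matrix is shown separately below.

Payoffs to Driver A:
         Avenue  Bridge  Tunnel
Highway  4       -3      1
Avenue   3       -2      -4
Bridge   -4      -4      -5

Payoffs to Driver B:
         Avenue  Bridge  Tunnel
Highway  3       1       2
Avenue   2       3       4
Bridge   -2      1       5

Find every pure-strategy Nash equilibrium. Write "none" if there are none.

Driver A against Avenue: payoffs 4, 3, -4 → best response Highway.
Driver A against Bridge: payoffs -3, -2, -4 → best response Avenue.
Driver A against Tunnel: payoffs 1, -4, -5 → best response Highway.
Driver B against Highway: payoffs 3, 1, 2 → best response Avenue.
Driver B against Avenue: payoffs 2, 3, 4 → best response Tunnel.
Driver B against Bridge: payoffs -2, 1, 5 → best response Tunnel.
Mutual best responses: (Highway, Avenue).

The unique pure-strategy Nash equilibrium is (Highway, Avenue).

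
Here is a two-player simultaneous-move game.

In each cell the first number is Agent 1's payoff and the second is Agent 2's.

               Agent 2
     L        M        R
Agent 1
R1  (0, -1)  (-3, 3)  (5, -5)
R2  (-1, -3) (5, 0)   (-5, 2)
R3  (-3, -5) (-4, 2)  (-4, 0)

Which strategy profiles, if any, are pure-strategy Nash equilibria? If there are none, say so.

Agent 1 against L: payoffs 0, -1, -3 → best response R1.
Agent 1 against M: payoffs -3, 5, -4 → best response R2.
Agent 1 against R: payoffs 5, -5, -4 → best response R1.
Agent 2 against R1: payoffs -1, 3, -5 → best response M.
Agent 2 against R2: payoffs -3, 0, 2 → best response R.
Agent 2 against R3: payoffs -5, 2, 0 → best response M.
No profile is a mutual best response for all players.

There is no pure-strategy Nash equilibrium.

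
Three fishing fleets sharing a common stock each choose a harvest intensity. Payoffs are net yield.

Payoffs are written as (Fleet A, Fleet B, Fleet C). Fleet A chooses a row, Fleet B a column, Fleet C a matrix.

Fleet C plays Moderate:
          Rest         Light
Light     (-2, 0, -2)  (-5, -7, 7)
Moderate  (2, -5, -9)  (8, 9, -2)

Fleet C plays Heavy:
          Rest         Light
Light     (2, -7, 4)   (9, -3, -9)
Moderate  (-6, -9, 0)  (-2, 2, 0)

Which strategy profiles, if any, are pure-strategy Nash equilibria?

Fleet A against (Rest, Moderate): payoffs -2, 2 → best response Moderate.
Fleet A against (Rest, Heavy): payoffs 2, -6 → best response Light.
Fleet A against (Light, Moderate): payoffs -5, 8 → best response Moderate.
Fleet A against (Light, Heavy): payoffs 9, -2 → best response Light.
Fleet B against (Light, Moderate): payoffs 0, -7 → best response Rest.
Fleet B against (Light, Heavy): payoffs -7, -3 → best response Light.
Fleet B against (Moderate, Moderate): payoffs -5, 9 → best response Light.
Fleet B against (Moderate, Heavy): payoffs -9, 2 → best response Light.
Fleet C against (Light, Rest): payoffs -2, 4 → best response Heavy.
Fleet C against (Light, Light): payoffs 7, -9 → best response Moderate.
Fleet C against (Moderate, Rest): payoffs -9, 0 → best response Heavy.
Fleet C against (Moderate, Light): payoffs -2, 0 → best response Heavy.
No profile is a mutual best response for all players.

No pure-strategy Nash equilibrium.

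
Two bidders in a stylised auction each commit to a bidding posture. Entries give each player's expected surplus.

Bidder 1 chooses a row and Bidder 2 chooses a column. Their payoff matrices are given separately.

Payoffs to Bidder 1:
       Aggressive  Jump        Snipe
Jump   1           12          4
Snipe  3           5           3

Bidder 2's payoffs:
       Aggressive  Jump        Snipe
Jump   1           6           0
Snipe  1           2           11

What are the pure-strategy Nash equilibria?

Pure NE: (Jump, Jump)

For each player, find the best response to each opponent profile; mutual best responses are the pure NE.
Bidder 1 against Aggressive: payoffs 1, 3 → best response Snipe.
Bidder 1 against Jump: payoffs 12, 5 → best response Jump.
Bidder 1 against Snipe: payoffs 4, 3 → best response Jump.
Bidder 2 against Jump: payoffs 1, 6, 0 → best response Jump.
Bidder 2 against Snipe: payoffs 1, 2, 11 → best response Snipe.
Mutual best responses: (Jump, Jump).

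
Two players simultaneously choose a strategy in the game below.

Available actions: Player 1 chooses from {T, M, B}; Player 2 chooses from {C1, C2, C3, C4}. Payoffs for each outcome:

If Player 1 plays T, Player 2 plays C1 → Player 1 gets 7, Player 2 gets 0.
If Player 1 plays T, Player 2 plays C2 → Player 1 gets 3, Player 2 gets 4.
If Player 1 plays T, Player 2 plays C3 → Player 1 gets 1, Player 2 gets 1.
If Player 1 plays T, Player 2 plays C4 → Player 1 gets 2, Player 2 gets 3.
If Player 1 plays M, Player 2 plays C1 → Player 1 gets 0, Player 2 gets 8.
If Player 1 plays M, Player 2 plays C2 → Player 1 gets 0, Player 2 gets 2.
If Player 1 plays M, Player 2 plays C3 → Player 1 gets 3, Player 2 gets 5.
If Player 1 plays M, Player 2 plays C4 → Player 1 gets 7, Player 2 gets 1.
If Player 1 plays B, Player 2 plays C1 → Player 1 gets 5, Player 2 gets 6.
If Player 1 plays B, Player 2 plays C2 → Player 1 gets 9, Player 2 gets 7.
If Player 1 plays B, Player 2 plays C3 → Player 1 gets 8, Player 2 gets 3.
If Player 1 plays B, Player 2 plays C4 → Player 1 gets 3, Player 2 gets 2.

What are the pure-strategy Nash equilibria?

Pure NE: (B, C2)

(T, C1): Player 2 can switch to C2 (0 → 4). Not NE.
(T, C2): Player 1 can switch to B (3 → 9). Not NE.
(T, C3): Player 1 can switch to M (1 → 3). Not NE.
(T, C4): Player 1 can switch to M (2 → 7). Not NE.
(M, C1): Player 1 can switch to T (0 → 7). Not NE.
(M, C2): Player 1 can switch to T (0 → 3). Not NE.
(B, C2): Player 1 gets 9, best alternative 3; Player 2 gets 7, best alternative 6. No profitable deviation — NE.
(The remaining 5 profiles each have a profitable deviation by the same check.)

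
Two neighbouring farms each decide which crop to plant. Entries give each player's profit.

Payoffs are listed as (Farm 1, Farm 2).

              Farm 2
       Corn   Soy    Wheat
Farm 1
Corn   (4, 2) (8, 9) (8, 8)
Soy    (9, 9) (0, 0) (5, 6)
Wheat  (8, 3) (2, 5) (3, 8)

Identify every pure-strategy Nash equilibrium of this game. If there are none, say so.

Pure-strategy Nash equilibria: (Corn, Soy) and (Soy, Corn)

For each strategy profile, look for a profitable unilateral deviation.
(Corn, Corn): Farm 1 can switch to Soy (4 → 9). Not NE.
(Corn, Soy): Farm 1 gets 8, best alternative 2; Farm 2 gets 9, best alternative 8. No profitable deviation — NE.
(Corn, Wheat): Farm 2 can switch to Soy (8 → 9). Not NE.
(Soy, Corn): Farm 1 gets 9, best alternative 8; Farm 2 gets 9, best alternative 6. No profitable deviation — NE.
(Soy, Soy): Farm 1 can switch to Corn (0 → 8). Not NE.
(Soy, Wheat): Farm 1 can switch to Corn (5 → 8). Not NE.
(Wheat, Corn): Farm 1 can switch to Soy (8 → 9). Not NE.
(Wheat, Soy): Farm 1 can switch to Corn (2 → 8). Not NE.
(Wheat, Wheat): Farm 1 can switch to Corn (3 → 8). Not NE.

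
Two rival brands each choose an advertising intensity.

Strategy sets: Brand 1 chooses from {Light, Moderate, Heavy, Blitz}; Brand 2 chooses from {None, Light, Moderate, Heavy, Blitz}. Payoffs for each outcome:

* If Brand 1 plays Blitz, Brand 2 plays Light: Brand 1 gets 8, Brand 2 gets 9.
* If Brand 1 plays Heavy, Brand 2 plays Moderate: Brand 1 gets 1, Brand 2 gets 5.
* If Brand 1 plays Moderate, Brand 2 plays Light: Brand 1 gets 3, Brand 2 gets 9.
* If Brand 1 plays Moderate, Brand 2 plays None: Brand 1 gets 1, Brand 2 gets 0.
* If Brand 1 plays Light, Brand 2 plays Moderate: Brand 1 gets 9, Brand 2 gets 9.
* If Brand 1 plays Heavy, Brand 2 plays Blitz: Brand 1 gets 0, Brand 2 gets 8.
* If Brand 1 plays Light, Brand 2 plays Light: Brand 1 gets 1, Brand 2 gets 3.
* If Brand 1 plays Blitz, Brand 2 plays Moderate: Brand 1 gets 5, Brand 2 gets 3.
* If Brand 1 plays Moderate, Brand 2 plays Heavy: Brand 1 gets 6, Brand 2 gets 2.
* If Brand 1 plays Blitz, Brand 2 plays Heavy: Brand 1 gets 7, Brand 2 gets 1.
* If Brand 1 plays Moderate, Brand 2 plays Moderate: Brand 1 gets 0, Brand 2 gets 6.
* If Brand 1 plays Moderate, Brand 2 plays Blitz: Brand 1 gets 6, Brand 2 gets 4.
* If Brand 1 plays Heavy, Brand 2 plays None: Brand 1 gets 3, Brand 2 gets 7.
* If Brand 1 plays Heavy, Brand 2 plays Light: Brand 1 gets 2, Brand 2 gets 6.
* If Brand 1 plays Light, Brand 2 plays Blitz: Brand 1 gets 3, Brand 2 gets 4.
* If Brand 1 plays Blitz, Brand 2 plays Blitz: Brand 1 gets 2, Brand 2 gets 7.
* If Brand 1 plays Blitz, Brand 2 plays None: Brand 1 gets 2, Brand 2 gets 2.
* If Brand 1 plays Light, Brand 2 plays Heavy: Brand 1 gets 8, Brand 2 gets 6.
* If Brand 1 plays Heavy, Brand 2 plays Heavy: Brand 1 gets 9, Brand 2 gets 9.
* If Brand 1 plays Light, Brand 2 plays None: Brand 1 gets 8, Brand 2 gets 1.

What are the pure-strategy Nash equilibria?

(Light, Moderate) and (Heavy, Heavy) and (Blitz, Light)

(Light, None): Brand 2 can switch to Light (1 → 3). Not NE.
(Light, Light): Brand 1 can switch to Moderate (1 → 3). Not NE.
(Light, Moderate): Brand 1 gets 9, best alternative 5; Brand 2 gets 9, best alternative 6. No profitable deviation — NE.
(Light, Heavy): Brand 1 can switch to Heavy (8 → 9). Not NE.
(Light, Blitz): Brand 1 can switch to Moderate (3 → 6). Not NE.
(Moderate, None): Brand 1 can switch to Light (1 → 8). Not NE.
(Moderate, Light): Brand 1 can switch to Blitz (3 → 8). Not NE.
(Heavy, Heavy): Brand 1 gets 9, best alternative 8; Brand 2 gets 9, best alternative 8. No profitable deviation — NE.
(Blitz, Light): Brand 1 gets 8, best alternative 3; Brand 2 gets 9, best alternative 7. No profitable deviation — NE.
(The remaining 11 profiles each have a profitable deviation by the same check.)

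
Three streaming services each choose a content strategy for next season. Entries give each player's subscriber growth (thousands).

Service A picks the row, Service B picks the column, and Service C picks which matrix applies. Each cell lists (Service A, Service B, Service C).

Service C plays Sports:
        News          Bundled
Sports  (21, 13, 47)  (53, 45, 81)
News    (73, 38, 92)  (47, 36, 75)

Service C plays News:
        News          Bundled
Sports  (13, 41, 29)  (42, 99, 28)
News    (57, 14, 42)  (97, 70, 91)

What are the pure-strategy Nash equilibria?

Pure-strategy Nash equilibria: (Sports, Bundled, Sports) and (News, News, Sports) and (News, Bundled, News)

Service A against (News, Sports): payoffs 21, 73 → best response News.
Service A against (News, News): payoffs 13, 57 → best response News.
Service A against (Bundled, Sports): payoffs 53, 47 → best response Sports.
Service A against (Bundled, News): payoffs 42, 97 → best response News.
Service B against (Sports, Sports): payoffs 13, 45 → best response Bundled.
Service B against (Sports, News): payoffs 41, 99 → best response Bundled.
Service B against (News, Sports): payoffs 38, 36 → best response News.
Service B against (News, News): payoffs 14, 70 → best response Bundled.
Service C against (Sports, News): payoffs 47, 29 → best response Sports.
Service C against (Sports, Bundled): payoffs 81, 28 → best response Sports.
Service C against (News, News): payoffs 92, 42 → best response Sports.
Service C against (News, Bundled): payoffs 75, 91 → best response News.
Mutual best responses: (Sports, Bundled, Sports); (News, News, Sports); (News, Bundled, News).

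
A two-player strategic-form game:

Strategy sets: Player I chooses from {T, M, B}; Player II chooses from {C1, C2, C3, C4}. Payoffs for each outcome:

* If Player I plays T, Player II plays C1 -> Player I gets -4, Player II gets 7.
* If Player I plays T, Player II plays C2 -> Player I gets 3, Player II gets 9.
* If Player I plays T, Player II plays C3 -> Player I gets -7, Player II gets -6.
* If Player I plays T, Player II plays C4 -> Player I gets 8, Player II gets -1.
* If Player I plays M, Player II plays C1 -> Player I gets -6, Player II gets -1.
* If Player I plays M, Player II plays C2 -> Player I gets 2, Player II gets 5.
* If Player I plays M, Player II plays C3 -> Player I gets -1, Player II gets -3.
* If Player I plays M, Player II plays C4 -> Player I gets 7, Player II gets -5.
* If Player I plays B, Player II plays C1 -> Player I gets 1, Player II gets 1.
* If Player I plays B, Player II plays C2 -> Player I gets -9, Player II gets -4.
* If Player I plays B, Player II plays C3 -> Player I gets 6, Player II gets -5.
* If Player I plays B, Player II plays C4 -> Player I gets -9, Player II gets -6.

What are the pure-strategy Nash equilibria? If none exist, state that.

The pure Nash equilibria are (T, C2) and (B, C1).

(T, C1): Player I can switch to B (-4 → 1). Not NE.
(T, C2): Player I gets 3, best alternative 2; Player II gets 9, best alternative 7. No profitable deviation — NE.
(T, C3): Player I can switch to M (-7 → -1). Not NE.
(T, C4): Player II can switch to C1 (-1 → 7). Not NE.
(M, C1): Player I can switch to T (-6 → -4). Not NE.
(M, C2): Player I can switch to T (2 → 3). Not NE.
(M, C3): Player I can switch to B (-1 → 6). Not NE.
(B, C1): Player I gets 1, best alternative -4; Player II gets 1, best alternative -4. No profitable deviation — NE.
(The remaining 4 profiles each have a profitable deviation by the same check.)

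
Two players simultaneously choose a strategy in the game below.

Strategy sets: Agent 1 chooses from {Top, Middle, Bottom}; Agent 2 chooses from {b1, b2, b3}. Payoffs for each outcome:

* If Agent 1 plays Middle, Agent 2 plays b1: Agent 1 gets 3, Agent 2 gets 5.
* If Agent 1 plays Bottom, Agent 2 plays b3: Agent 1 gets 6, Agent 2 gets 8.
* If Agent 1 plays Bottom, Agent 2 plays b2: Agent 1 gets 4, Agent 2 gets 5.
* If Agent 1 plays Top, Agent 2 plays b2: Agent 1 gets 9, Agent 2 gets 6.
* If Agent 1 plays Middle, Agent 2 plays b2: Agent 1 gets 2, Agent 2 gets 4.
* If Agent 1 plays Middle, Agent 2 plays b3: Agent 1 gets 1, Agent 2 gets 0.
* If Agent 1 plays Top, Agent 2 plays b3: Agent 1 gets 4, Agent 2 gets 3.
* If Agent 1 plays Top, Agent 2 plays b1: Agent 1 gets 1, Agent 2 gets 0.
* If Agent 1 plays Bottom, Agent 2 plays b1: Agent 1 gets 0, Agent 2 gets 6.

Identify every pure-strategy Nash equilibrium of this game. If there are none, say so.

(Top, b2); (Middle, b1); (Bottom, b3)

Agent 1 against b1: payoffs 1, 3, 0 → best response Middle.
Agent 1 against b2: payoffs 9, 2, 4 → best response Top.
Agent 1 against b3: payoffs 4, 1, 6 → best response Bottom.
Agent 2 against Top: payoffs 0, 6, 3 → best response b2.
Agent 2 against Middle: payoffs 5, 4, 0 → best response b1.
Agent 2 against Bottom: payoffs 6, 5, 8 → best response b3.
Mutual best responses: (Top, b2); (Middle, b1); (Bottom, b3).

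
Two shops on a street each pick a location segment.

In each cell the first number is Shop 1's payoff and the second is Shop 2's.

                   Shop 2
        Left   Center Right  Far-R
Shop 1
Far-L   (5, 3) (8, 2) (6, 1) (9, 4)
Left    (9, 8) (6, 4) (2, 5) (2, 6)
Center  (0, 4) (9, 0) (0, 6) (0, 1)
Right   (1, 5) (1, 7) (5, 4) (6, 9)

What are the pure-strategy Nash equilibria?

For each player, find the best response to each opponent profile; mutual best responses are the pure NE.
Shop 1 against Left: payoffs 5, 9, 0, 1 → best response Left.
Shop 1 against Center: payoffs 8, 6, 9, 1 → best response Center.
Shop 1 against Right: payoffs 6, 2, 0, 5 → best response Far-L.
Shop 1 against Far-R: payoffs 9, 2, 0, 6 → best response Far-L.
Shop 2 against Far-L: payoffs 3, 2, 1, 4 → best response Far-R.
Shop 2 against Left: payoffs 8, 4, 5, 6 → best response Left.
Shop 2 against Center: payoffs 4, 0, 6, 1 → best response Right.
Shop 2 against Right: payoffs 5, 7, 4, 9 → best response Far-R.
Mutual best responses: (Far-L, Far-R); (Left, Left).

The pure Nash equilibria are (Far-L, Far-R) and (Left, Left).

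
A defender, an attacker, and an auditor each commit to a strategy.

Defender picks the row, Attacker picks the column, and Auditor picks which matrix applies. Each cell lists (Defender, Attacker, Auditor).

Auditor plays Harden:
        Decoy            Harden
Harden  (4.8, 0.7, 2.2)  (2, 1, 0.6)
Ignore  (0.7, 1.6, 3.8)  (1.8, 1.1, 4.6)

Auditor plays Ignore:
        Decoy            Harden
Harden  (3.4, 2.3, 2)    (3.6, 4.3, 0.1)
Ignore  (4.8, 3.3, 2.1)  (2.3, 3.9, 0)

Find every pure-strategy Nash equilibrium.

For each player, find the best response to each opponent profile; mutual best responses are the pure NE.
Defender against (Decoy, Harden): payoffs 4.8, 0.7 → best response Harden.
Defender against (Decoy, Ignore): payoffs 3.4, 4.8 → best response Ignore.
Defender against (Harden, Harden): payoffs 2, 1.8 → best response Harden.
Defender against (Harden, Ignore): payoffs 3.6, 2.3 → best response Harden.
Attacker against (Harden, Harden): payoffs 0.7, 1 → best response Harden.
Attacker against (Harden, Ignore): payoffs 2.3, 4.3 → best response Harden.
Attacker against (Ignore, Harden): payoffs 1.6, 1.1 → best response Decoy.
Attacker against (Ignore, Ignore): payoffs 3.3, 3.9 → best response Harden.
Auditor against (Harden, Decoy): payoffs 2.2, 2 → best response Harden.
Auditor against (Harden, Harden): payoffs 0.6, 0.1 → best response Harden.
Auditor against (Ignore, Decoy): payoffs 3.8, 2.1 → best response Harden.
Auditor against (Ignore, Harden): payoffs 4.6, 0 → best response Harden.
Mutual best responses: (Harden, Harden, Harden).

The unique pure-strategy Nash equilibrium is (Harden, Harden, Harden).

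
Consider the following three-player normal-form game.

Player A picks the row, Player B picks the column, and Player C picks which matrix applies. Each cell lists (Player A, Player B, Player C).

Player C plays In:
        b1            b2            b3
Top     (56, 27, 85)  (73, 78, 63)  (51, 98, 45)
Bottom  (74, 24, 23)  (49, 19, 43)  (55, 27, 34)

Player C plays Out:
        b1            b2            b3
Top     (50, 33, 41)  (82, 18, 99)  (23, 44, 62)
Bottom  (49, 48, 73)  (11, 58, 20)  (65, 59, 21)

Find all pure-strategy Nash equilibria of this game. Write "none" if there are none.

(Top, b1, In): Player A can switch to Bottom (56 → 74). Not NE.
(Top, b1, Out): Player B can switch to b3 (33 → 44). Not NE.
(Top, b2, In): Player B can switch to b3 (78 → 98). Not NE.
(Top, b2, Out): Player B can switch to b1 (18 → 33). Not NE.
(Top, b3, In): Player A can switch to Bottom (51 → 55). Not NE.
(Top, b3, Out): Player A can switch to Bottom (23 → 65). Not NE.
(Bottom, b1, In): Player B can switch to b3 (24 → 27). Not NE.
(Bottom, b1, Out): Player A can switch to Top (49 → 50). Not NE.
(Bottom, b2, In): Player A can switch to Top (49 → 73). Not NE.
(Bottom, b2, Out): Player A can switch to Top (11 → 82). Not NE.
(Bottom, b3, In): Player A gets 55, best alternative 51; Player B gets 27, best alternative 24; Player C gets 34, best alternative 21. No profitable deviation — NE.
(The remaining 1 profile has a profitable deviation by the same check.)

The unique pure-strategy Nash equilibrium is (Bottom, b3, In).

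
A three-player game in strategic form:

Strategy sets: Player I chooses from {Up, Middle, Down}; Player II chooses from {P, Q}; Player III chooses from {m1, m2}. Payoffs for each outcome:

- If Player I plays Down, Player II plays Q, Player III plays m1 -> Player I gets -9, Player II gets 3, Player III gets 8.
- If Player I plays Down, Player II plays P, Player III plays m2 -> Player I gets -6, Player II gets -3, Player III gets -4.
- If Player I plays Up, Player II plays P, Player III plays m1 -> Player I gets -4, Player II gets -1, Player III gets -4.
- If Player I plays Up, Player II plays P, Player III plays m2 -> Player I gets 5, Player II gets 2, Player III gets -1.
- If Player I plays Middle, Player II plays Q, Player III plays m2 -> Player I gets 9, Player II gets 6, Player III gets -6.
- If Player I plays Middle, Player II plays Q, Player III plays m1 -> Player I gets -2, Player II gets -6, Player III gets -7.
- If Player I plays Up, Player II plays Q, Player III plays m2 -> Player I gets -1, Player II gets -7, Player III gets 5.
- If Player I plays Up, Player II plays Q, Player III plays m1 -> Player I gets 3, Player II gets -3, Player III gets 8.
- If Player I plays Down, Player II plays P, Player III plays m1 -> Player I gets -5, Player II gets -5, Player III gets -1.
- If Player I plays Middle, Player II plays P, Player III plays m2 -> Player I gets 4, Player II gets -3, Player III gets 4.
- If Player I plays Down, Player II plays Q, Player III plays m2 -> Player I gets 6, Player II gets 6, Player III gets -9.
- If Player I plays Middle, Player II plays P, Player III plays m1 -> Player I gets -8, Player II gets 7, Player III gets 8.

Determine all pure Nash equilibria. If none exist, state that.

For each player, find the best response to each opponent profile; mutual best responses are the pure NE.
Player I against (P, m1): payoffs -4, -8, -5 → best response Up.
Player I against (P, m2): payoffs 5, 4, -6 → best response Up.
Player I against (Q, m1): payoffs 3, -2, -9 → best response Up.
Player I against (Q, m2): payoffs -1, 9, 6 → best response Middle.
Player II against (Up, m1): payoffs -1, -3 → best response P.
Player II against (Up, m2): payoffs 2, -7 → best response P.
Player II against (Middle, m1): payoffs 7, -6 → best response P.
Player II against (Middle, m2): payoffs -3, 6 → best response Q.
Player II against (Down, m1): payoffs -5, 3 → best response Q.
Player II against (Down, m2): payoffs -3, 6 → best response Q.
Player III against (Up, P): payoffs -4, -1 → best response m2.
Player III against (Up, Q): payoffs 8, 5 → best response m1.
Player III against (Middle, P): payoffs 8, 4 → best response m1.
Player III against (Middle, Q): payoffs -7, -6 → best response m2.
Player III against (Down, P): payoffs -1, -4 → best response m1.
Player III against (Down, Q): payoffs 8, -9 → best response m1.
Mutual best responses: (Up, P, m2); (Middle, Q, m2).

The pure Nash equilibria are (Up, P, m2) and (Middle, Q, m2).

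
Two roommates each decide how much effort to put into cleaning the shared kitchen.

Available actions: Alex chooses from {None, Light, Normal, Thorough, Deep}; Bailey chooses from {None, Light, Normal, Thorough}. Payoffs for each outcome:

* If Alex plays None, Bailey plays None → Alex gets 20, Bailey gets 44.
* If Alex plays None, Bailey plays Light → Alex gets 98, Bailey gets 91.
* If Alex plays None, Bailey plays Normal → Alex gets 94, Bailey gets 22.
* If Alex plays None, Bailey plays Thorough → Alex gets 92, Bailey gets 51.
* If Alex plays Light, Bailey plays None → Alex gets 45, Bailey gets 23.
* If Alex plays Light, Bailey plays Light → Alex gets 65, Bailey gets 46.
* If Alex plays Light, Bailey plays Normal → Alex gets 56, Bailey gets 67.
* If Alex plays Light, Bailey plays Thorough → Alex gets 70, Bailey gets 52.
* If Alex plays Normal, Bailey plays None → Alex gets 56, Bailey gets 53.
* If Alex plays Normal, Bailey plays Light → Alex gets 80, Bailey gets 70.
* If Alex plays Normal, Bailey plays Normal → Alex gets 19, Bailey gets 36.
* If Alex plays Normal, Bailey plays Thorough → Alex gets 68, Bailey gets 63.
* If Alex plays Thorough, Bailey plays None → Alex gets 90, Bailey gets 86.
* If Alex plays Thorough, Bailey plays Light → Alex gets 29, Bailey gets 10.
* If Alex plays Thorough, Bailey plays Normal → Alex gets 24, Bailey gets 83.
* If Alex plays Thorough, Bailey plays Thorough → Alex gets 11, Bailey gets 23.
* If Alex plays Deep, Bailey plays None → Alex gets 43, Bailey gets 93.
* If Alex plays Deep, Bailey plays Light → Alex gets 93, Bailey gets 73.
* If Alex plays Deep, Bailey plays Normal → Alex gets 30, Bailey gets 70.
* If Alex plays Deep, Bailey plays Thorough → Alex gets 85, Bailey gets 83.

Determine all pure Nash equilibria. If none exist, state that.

For each player, find the best response to each opponent profile; mutual best responses are the pure NE.
Alex against None: payoffs 20, 45, 56, 90, 43 → best response Thorough.
Alex against Light: payoffs 98, 65, 80, 29, 93 → best response None.
Alex against Normal: payoffs 94, 56, 19, 24, 30 → best response None.
Alex against Thorough: payoffs 92, 70, 68, 11, 85 → best response None.
Bailey against None: payoffs 44, 91, 22, 51 → best response Light.
Bailey against Light: payoffs 23, 46, 67, 52 → best response Normal.
Bailey against Normal: payoffs 53, 70, 36, 63 → best response Light.
Bailey against Thorough: payoffs 86, 10, 83, 23 → best response None.
Bailey against Deep: payoffs 93, 73, 70, 83 → best response None.
Mutual best responses: (None, Light); (Thorough, None).

(None, Light) and (Thorough, None)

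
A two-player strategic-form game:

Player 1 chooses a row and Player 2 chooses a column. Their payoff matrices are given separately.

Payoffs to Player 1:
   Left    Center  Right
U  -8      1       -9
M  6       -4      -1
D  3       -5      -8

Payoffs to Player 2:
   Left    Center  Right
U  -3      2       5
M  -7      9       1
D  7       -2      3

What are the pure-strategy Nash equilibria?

For each player, find the best response to each opponent profile; mutual best responses are the pure NE.
Player 1 against Left: payoffs -8, 6, 3 → best response M.
Player 1 against Center: payoffs 1, -4, -5 → best response U.
Player 1 against Right: payoffs -9, -1, -8 → best response M.
Player 2 against U: payoffs -3, 2, 5 → best response Right.
Player 2 against M: payoffs -7, 9, 1 → best response Center.
Player 2 against D: payoffs 7, -2, 3 → best response Left.
No profile is a mutual best response for all players.

This game has no pure Nash equilibrium.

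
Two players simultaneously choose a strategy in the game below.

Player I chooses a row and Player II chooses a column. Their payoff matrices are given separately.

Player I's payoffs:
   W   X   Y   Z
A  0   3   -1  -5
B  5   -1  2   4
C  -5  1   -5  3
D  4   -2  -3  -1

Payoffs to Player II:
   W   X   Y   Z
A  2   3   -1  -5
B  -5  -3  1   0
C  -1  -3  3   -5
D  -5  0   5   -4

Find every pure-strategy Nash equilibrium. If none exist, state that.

(A, W): Player I can switch to B (0 → 5). Not NE.
(A, X): Player I gets 3, best alternative 1; Player II gets 3, best alternative 2. No profitable deviation — NE.
(A, Y): Player I can switch to B (-1 → 2). Not NE.
(A, Z): Player I can switch to B (-5 → 4). Not NE.
(B, W): Player II can switch to X (-5 → -3). Not NE.
(B, X): Player I can switch to A (-1 → 3). Not NE.
(B, Y): Player I gets 2, best alternative -1; Player II gets 1, best alternative 0. No profitable deviation — NE.
(B, Z): Player II can switch to Y (0 → 1). Not NE.
(The remaining 8 profiles each have a profitable deviation by the same check.)

The pure Nash equilibria are (A, X); (B, Y).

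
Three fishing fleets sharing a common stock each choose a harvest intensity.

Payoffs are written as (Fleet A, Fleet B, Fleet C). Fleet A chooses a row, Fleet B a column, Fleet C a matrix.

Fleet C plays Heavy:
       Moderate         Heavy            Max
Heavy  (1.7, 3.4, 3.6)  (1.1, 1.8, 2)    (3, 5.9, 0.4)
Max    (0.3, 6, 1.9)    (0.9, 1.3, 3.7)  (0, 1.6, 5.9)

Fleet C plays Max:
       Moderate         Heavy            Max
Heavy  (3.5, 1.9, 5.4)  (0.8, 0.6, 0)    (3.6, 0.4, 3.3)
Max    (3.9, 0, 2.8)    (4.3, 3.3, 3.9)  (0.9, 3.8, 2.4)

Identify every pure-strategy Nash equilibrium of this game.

none

(Heavy, Moderate, Heavy): Fleet B can switch to Max (3.4 → 5.9). Not NE.
(Heavy, Moderate, Max): Fleet A can switch to Max (3.5 → 3.9). Not NE.
(Heavy, Heavy, Heavy): Fleet B can switch to Moderate (1.8 → 3.4). Not NE.
(Heavy, Heavy, Max): Fleet A can switch to Max (0.8 → 4.3). Not NE.
(Heavy, Max, Heavy): Fleet C can switch to Max (0.4 → 3.3). Not NE.
(Heavy, Max, Max): Fleet B can switch to Moderate (0.4 → 1.9). Not NE.
(Max, Moderate, Heavy): Fleet A can switch to Heavy (0.3 → 1.7). Not NE.
(Max, Moderate, Max): Fleet B can switch to Heavy (0 → 3.3). Not NE.
(The remaining 4 profiles each have a profitable deviation by the same check.)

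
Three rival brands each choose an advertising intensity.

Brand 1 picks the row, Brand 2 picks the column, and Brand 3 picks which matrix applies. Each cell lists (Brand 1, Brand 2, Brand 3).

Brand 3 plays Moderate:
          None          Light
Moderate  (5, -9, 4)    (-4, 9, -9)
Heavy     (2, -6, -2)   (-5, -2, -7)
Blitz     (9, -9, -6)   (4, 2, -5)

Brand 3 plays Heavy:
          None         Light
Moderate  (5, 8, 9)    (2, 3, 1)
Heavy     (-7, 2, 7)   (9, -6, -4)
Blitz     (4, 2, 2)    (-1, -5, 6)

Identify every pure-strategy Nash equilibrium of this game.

The unique pure-strategy Nash equilibrium is (Moderate, None, Heavy).

Brand 1 against (None, Moderate): payoffs 5, 2, 9 → best response Blitz.
Brand 1 against (None, Heavy): payoffs 5, -7, 4 → best response Moderate.
Brand 1 against (Light, Moderate): payoffs -4, -5, 4 → best response Blitz.
Brand 1 against (Light, Heavy): payoffs 2, 9, -1 → best response Heavy.
Brand 2 against (Moderate, Moderate): payoffs -9, 9 → best response Light.
Brand 2 against (Moderate, Heavy): payoffs 8, 3 → best response None.
Brand 2 against (Heavy, Moderate): payoffs -6, -2 → best response Light.
Brand 2 against (Heavy, Heavy): payoffs 2, -6 → best response None.
Brand 2 against (Blitz, Moderate): payoffs -9, 2 → best response Light.
Brand 2 against (Blitz, Heavy): payoffs 2, -5 → best response None.
Brand 3 against (Moderate, None): payoffs 4, 9 → best response Heavy.
Brand 3 against (Moderate, Light): payoffs -9, 1 → best response Heavy.
Brand 3 against (Heavy, None): payoffs -2, 7 → best response Heavy.
Brand 3 against (Heavy, Light): payoffs -7, -4 → best response Heavy.
Brand 3 against (Blitz, None): payoffs -6, 2 → best response Heavy.
Brand 3 against (Blitz, Light): payoffs -5, 6 → best response Heavy.
Mutual best responses: (Moderate, None, Heavy).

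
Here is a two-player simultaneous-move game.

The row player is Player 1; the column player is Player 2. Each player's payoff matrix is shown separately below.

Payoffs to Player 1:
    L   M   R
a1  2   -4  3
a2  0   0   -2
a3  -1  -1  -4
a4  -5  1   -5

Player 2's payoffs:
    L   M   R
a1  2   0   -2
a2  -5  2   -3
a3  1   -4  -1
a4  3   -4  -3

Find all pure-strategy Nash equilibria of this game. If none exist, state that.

(a1, L): Player 1 gets 2, best alternative 0; Player 2 gets 2, best alternative 0. No profitable deviation — NE.
(a1, M): Player 1 can switch to a2 (-4 → 0). Not NE.
(a1, R): Player 2 can switch to L (-2 → 2). Not NE.
(a2, L): Player 1 can switch to a1 (0 → 2). Not NE.
(a2, M): Player 1 can switch to a4 (0 → 1). Not NE.
(a2, R): Player 1 can switch to a1 (-2 → 3). Not NE.
(a3, L): Player 1 can switch to a1 (-1 → 2). Not NE.
(a3, M): Player 1 can switch to a2 (-1 → 0). Not NE.
(a3, R): Player 1 can switch to a1 (-4 → 3). Not NE.
(a4, L): Player 1 can switch to a1 (-5 → 2). Not NE.
(a4, M): Player 2 can switch to L (-4 → 3). Not NE.
(The remaining 1 profile has a profitable deviation by the same check.)

The unique pure-strategy Nash equilibrium is (a1, L).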